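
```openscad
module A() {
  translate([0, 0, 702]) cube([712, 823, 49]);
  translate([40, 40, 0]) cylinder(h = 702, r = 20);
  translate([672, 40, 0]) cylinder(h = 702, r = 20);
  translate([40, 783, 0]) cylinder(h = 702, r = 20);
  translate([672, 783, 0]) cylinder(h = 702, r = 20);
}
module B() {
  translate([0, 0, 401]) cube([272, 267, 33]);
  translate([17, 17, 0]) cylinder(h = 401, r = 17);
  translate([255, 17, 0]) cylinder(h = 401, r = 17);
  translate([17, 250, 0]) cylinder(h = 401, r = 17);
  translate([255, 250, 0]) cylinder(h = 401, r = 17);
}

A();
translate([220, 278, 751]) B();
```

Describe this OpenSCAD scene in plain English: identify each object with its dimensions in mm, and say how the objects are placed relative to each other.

A is a table: top 712 mm (x) × 823 mm (y), 49 mm thick, upper face at z = 751 mm, on four round legs of 40 mm diameter, each leg's bounding box inset 20 mm from the nearest pair of top edges, running from z = 0 to the bottom of the top.

B is a four-legged stool. The seat is 272×267 mm, 33 mm thick, top at z = 434 mm. It stands on four round legs, each 34 mm in diameter, from z = 0 to the seat underside, each leg's axis is inset half a diameter from the nearest pair of seat edges (so the leg's bounding box is flush with the corner).

The stool is on top of the table, centred.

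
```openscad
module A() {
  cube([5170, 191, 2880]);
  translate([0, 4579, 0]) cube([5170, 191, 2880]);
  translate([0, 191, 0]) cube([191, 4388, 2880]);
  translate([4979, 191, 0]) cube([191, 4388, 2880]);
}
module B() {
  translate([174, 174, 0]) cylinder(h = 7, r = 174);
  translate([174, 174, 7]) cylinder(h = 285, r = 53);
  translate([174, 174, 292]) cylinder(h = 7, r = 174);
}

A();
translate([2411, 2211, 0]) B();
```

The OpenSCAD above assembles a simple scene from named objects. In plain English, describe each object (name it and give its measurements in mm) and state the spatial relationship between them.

A is the wall frame of a small rectangular building: four walls, each 2880 mm tall and 191 mm thick, enclosing a footprint 5170 mm (x) by 4770 mm (y) outside-to-outside, with no floor or roof. The front and back walls (the −y and +y sides) span the full width; the two side walls fit between them.

B is a spool: two coaxial disc flanges of radius 174 mm and thickness 7 mm, joined by a core cylinder of radius 53 mm and height 285 mm. The lower flange rests on z = 0 and the three cylinders share a vertical axis.

The spool sits inside the house frame, centred.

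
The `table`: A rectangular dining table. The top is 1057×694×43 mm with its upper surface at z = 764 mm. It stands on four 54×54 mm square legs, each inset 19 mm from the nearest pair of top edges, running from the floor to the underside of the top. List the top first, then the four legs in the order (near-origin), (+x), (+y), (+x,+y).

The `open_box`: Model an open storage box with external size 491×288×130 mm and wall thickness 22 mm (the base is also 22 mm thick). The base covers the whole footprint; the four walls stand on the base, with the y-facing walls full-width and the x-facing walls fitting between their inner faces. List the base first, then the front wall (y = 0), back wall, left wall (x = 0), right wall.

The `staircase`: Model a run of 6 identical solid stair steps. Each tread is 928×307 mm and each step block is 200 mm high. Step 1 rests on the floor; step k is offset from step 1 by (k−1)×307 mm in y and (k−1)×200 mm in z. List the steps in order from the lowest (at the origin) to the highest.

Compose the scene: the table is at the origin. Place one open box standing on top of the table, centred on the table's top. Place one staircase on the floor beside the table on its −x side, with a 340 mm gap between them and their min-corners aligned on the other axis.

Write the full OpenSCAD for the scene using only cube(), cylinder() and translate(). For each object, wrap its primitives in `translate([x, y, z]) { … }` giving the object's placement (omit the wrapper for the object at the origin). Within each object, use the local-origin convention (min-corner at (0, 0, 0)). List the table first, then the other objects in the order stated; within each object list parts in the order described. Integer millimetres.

translate([0, 0, 721]) cube([1057, 694, 43]);
translate([19, 19, 0]) cube([54, 54, 721]);
translate([984, 19, 0]) cube([54, 54, 721]);
translate([19, 621, 0]) cube([54, 54, 721]);
translate([984, 621, 0]) cube([54, 54, 721]);
translate([283, 203, 764]) {
  cube([491, 288, 22]);
  translate([0, 0, 22]) cube([491, 22, 108]);
  translate([0, 266, 22]) cube([491, 22, 108]);
  translate([0, 22, 22]) cube([22, 244, 108]);
  translate([469, 22, 22]) cube([22, 244, 108]);
}
translate([-1268, 0, 0]) {
  cube([928, 307, 200]);
  translate([0, 307, 200]) cube([928, 307, 200]);
  translate([0, 614, 400]) cube([928, 307, 200]);
  translate([0, 921, 600]) cube([928, 307, 200]);
  translate([0, 1228, 800]) cube([928, 307, 200]);
  translate([0, 1535, 1000]) cube([928, 307, 200]);
}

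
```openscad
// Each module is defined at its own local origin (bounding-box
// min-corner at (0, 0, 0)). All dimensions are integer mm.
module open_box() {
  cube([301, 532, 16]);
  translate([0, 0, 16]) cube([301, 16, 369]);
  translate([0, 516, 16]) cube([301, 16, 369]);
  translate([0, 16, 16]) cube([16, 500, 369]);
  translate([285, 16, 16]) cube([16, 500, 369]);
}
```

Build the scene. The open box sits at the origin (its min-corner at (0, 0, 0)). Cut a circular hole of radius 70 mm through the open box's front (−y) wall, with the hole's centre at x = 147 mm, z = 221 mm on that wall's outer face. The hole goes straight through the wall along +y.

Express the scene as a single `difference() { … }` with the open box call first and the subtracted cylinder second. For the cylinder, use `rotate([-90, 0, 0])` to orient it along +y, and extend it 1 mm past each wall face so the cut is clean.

difference() {
  open_box();
  translate([147, -1, 221]) rotate([-90, 0, 0]) cylinder(h = 18, r = 70);
}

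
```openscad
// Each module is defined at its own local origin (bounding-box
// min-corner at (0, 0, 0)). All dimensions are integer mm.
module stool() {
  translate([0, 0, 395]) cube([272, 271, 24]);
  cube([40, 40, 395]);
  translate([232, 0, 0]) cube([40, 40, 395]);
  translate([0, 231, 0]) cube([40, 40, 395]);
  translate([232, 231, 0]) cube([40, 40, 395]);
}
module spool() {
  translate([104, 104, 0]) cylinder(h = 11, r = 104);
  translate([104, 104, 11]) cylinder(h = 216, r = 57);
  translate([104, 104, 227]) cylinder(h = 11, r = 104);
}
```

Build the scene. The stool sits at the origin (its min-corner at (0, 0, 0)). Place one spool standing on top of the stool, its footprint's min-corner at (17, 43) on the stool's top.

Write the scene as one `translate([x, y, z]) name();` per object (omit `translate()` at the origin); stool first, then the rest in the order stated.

stool();
translate([17, 43, 419]) spool();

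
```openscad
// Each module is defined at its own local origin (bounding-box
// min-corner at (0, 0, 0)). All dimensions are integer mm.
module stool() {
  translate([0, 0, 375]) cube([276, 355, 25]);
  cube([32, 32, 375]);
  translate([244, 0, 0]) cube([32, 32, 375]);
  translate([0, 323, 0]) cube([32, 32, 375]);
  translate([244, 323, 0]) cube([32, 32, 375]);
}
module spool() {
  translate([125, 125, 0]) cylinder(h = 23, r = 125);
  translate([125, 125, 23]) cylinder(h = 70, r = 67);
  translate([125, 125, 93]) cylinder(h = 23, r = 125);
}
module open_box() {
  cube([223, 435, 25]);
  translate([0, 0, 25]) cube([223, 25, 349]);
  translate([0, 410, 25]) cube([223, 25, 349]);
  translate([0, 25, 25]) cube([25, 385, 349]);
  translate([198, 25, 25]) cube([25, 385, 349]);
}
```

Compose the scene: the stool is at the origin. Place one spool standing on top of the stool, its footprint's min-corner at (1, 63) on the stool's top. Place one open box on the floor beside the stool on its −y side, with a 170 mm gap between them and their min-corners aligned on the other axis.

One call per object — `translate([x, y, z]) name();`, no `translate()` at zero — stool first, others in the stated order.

stool();
translate([1, 63, 400]) spool();
translate([0, -605, 0]) open_box();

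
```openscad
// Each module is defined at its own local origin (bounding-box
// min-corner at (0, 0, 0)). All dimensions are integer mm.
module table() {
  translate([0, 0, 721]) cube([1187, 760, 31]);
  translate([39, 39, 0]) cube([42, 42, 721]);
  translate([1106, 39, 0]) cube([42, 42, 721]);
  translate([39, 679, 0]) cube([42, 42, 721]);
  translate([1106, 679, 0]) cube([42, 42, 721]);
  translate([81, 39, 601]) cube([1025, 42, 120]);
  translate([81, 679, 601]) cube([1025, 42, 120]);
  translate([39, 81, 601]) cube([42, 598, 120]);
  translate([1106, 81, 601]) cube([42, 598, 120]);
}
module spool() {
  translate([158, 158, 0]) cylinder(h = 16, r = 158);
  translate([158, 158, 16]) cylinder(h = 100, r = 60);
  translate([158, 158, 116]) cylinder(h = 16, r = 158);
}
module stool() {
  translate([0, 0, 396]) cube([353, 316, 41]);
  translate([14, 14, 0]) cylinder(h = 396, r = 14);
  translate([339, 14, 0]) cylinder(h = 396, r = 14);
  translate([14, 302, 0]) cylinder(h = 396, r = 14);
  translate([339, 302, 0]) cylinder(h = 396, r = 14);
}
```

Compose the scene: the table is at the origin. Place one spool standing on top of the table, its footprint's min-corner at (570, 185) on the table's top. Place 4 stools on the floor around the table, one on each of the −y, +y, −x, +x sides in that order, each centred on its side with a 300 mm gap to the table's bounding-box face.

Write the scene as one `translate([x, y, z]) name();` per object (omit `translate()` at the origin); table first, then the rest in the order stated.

table();
translate([570, 185, 752]) spool();
translate([417, -616, 0]) stool();
translate([417, 1060, 0]) stool();
translate([-653, 222, 0]) stool();
translate([1487, 222, 0]) stool();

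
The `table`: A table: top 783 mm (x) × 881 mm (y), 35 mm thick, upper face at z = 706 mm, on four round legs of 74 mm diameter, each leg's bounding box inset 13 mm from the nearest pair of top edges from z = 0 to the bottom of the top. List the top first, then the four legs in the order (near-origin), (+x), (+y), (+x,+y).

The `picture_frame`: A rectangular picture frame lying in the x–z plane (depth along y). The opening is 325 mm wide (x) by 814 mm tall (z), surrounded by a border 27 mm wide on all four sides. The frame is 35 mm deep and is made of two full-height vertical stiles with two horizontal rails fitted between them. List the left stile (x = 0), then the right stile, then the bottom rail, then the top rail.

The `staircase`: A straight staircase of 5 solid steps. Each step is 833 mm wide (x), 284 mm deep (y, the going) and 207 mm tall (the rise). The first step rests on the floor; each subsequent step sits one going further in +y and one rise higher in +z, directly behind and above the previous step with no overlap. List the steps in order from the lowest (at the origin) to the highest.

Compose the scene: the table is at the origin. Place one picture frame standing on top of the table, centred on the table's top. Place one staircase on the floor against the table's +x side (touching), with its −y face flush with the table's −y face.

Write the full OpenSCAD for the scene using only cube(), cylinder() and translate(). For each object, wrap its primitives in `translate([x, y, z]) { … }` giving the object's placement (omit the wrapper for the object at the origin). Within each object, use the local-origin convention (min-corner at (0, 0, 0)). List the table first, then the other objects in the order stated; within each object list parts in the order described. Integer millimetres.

translate([0, 0, 671]) cube([783, 881, 35]);
translate([50, 50, 0]) cylinder(h = 671, r = 37);
translate([733, 50, 0]) cylinder(h = 671, r = 37);
translate([50, 831, 0]) cylinder(h = 671, r = 37);
translate([733, 831, 0]) cylinder(h = 671, r = 37);
translate([202, 423, 706]) {
  cube([27, 35, 868]);
  translate([352, 0, 0]) cube([27, 35, 868]);
  translate([27, 0, 0]) cube([325, 35, 27]);
  translate([27, 0, 841]) cube([325, 35, 27]);
}
translate([783, 0, 0]) {
  cube([833, 284, 207]);
  translate([0, 284, 207]) cube([833, 284, 207]);
  translate([0, 568, 414]) cube([833, 284, 207]);
  translate([0, 852, 621]) cube([833, 284, 207]);
  translate([0, 1136, 828]) cube([833, 284, 207]);
}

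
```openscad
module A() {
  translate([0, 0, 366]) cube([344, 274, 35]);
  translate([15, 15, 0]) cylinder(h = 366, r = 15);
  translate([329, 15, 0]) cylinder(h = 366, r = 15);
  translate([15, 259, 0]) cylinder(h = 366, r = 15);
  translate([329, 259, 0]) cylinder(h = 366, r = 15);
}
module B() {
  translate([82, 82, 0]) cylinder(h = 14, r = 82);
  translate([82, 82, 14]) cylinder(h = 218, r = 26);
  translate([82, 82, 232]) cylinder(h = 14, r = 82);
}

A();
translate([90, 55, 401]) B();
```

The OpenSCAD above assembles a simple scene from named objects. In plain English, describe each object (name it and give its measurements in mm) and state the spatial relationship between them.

A is a four-legged stool. The seat is 344×274 mm, 35 mm thick, top at z = 401 mm. It stands on four round legs, each 30 mm in diameter, from z = 0 to the seat underside, each leg's axis is inset half a diameter from the nearest pair of seat edges (so the leg's bounding box is flush with the corner).

B is a spool: two coaxial disc flanges of radius 82 mm and thickness 14 mm, joined by a core cylinder of radius 26 mm and height 218 mm. The lower flange rests on z = 0 and the three cylinders share a vertical axis.

The spool is on top of the stool, centred.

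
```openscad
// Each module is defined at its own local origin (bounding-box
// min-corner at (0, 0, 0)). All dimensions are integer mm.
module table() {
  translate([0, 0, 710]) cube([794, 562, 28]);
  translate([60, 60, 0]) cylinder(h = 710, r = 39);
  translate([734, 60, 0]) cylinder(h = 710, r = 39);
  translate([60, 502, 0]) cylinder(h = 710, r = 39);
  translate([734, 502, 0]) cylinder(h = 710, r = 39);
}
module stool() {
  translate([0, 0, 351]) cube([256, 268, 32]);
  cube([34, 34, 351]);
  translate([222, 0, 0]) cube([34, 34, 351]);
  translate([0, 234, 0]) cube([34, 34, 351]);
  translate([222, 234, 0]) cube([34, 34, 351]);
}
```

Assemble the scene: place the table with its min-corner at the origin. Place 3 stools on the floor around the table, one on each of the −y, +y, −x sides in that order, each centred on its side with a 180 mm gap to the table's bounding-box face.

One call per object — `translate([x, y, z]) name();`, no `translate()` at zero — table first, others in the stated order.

table();
translate([269, -448, 0]) stool();
translate([269, 742, 0]) stool();
translate([-436, 147, 0]) stool();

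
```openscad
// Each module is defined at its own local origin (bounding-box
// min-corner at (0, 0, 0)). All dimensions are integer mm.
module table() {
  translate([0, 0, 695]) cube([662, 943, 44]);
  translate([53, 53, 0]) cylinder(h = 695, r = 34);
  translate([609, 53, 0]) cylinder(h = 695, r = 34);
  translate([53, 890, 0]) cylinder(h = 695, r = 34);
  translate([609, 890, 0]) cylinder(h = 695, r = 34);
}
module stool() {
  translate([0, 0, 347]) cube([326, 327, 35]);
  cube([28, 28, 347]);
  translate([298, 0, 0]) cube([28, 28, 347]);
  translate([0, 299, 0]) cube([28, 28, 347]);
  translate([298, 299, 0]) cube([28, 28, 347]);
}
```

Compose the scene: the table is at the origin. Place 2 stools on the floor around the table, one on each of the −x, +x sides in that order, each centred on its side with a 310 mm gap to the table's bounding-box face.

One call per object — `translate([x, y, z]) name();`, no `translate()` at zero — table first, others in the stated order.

table();
translate([-636, 308, 0]) stool();
translate([972, 308, 0]) stool();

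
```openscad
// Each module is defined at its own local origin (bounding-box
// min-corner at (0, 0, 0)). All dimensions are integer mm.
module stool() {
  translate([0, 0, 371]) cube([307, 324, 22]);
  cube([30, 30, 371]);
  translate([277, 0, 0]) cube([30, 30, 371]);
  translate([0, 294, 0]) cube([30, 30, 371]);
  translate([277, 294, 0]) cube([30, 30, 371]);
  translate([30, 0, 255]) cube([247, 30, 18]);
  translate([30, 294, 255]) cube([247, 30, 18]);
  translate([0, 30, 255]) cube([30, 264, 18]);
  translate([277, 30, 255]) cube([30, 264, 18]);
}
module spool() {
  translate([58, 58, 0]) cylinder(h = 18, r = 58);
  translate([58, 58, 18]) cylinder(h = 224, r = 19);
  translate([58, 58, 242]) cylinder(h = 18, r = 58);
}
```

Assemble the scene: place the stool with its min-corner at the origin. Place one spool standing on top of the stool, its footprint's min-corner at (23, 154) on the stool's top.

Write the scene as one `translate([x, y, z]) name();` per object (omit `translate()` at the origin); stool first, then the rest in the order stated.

stool();
translate([23, 154, 393]) spool();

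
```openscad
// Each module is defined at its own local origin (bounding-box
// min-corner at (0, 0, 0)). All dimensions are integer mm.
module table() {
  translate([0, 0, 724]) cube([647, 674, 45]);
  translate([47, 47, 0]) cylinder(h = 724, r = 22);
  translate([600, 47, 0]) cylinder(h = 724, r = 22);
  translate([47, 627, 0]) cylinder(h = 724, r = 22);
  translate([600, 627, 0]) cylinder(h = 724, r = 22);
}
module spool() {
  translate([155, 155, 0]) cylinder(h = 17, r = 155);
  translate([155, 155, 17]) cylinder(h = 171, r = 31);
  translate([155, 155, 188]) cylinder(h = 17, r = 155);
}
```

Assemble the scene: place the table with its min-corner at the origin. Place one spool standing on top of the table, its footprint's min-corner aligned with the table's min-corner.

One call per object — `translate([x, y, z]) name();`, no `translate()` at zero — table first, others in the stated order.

table();
translate([0, 0, 769]) spool();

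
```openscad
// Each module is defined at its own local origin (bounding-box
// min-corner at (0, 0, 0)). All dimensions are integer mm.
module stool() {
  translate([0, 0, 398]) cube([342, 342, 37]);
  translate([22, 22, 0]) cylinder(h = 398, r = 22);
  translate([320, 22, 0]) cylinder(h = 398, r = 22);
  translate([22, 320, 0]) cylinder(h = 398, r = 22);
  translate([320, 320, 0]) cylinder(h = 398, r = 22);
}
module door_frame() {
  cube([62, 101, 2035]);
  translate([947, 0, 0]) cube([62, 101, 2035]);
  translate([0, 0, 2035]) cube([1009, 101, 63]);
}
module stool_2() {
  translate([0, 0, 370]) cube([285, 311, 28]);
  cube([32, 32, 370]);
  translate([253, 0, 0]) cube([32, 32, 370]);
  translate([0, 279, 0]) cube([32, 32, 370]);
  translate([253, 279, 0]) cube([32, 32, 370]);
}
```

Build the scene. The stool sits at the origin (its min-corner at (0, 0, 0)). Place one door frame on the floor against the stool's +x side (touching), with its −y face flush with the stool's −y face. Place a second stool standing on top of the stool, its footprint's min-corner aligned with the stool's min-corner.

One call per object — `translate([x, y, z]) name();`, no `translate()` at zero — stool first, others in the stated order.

stool();
translate([342, 0, 0]) door_frame();
translate([0, 0, 435]) stool_2();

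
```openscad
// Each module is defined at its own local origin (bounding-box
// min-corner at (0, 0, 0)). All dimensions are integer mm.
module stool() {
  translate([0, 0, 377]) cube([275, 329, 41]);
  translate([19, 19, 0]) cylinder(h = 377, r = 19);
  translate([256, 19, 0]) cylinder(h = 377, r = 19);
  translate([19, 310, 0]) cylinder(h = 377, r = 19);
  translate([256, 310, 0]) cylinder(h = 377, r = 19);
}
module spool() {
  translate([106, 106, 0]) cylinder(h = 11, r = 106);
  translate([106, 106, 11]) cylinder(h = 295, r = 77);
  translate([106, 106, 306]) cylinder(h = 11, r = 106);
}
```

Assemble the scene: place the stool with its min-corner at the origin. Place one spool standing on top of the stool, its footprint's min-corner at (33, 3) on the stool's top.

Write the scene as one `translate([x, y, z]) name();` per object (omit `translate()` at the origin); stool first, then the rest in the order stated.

stool();
translate([33, 3, 418]) spool();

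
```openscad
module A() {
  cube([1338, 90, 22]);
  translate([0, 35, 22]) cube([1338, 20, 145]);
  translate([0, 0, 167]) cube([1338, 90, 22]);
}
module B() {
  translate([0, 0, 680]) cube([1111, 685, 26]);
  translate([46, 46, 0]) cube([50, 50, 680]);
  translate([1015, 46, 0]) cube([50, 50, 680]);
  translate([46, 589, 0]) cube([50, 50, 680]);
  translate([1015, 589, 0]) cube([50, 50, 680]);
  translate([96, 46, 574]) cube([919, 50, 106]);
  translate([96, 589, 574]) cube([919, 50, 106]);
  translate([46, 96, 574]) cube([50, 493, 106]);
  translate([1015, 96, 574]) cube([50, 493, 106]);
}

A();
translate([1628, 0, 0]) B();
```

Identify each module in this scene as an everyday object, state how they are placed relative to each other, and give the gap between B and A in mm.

The table's nearest face is 290 mm from the I-beam's +x face.

A is an I-beam. B is a table. The table is on the floor beside the I-beam on its +x side. The gap between the table and the I-beam is 290 mm.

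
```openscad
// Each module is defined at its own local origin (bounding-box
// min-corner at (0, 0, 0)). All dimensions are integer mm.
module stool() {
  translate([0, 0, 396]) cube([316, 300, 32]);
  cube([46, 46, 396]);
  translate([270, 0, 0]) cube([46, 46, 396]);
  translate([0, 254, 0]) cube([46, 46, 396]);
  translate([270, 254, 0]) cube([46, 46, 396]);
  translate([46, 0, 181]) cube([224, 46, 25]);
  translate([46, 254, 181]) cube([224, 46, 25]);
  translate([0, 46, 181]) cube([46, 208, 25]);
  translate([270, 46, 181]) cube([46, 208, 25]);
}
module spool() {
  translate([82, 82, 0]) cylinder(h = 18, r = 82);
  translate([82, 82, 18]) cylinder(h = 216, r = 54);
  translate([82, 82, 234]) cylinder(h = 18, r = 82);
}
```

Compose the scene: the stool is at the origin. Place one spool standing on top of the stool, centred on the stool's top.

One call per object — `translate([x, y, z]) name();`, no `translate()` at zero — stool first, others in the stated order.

stool();
translate([76, 68, 428]) spool();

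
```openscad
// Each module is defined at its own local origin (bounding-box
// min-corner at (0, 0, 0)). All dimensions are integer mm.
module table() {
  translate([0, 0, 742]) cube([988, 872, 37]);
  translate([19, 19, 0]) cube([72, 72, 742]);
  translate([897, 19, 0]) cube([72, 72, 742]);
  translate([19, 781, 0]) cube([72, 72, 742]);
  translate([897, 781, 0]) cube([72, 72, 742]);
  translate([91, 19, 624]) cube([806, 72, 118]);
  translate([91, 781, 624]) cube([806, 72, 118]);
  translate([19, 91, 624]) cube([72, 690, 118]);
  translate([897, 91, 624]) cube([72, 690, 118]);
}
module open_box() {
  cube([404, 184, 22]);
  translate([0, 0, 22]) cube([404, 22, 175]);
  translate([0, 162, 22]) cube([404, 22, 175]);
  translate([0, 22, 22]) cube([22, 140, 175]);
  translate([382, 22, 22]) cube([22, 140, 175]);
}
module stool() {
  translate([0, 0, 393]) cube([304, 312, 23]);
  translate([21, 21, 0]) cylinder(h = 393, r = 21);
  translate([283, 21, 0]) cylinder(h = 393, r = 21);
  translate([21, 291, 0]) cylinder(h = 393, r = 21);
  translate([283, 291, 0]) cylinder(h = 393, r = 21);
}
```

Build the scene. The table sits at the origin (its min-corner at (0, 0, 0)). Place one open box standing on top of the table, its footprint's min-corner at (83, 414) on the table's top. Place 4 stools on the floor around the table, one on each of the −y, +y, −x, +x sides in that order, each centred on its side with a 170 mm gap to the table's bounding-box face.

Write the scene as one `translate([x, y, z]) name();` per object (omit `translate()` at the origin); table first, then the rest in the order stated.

table();
translate([83, 414, 779]) open_box();
translate([342, -482, 0]) stool();
translate([342, 1042, 0]) stool();
translate([-474, 280, 0]) stool();
translate([1158, 280, 0]) stool();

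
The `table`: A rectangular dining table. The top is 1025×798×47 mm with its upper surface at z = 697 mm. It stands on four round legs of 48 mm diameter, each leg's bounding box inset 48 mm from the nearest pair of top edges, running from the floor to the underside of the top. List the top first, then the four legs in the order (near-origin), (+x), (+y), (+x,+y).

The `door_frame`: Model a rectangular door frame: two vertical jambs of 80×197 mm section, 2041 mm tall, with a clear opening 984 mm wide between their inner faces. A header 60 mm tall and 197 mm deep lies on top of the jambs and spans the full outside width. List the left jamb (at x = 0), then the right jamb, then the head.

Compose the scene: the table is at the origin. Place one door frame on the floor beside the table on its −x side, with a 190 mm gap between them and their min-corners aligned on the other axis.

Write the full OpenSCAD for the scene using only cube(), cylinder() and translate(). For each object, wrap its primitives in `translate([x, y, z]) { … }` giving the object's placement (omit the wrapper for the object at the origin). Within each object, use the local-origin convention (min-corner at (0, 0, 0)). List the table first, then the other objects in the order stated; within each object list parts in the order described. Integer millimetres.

translate([0, 0, 650]) cube([1025, 798, 47]);
translate([72, 72, 0]) cylinder(h = 650, r = 24);
translate([953, 72, 0]) cylinder(h = 650, r = 24);
translate([72, 726, 0]) cylinder(h = 650, r = 24);
translate([953, 726, 0]) cylinder(h = 650, r = 24);
translate([-1334, 0, 0]) {
  cube([80, 197, 2041]);
  translate([1064, 0, 0]) cube([80, 197, 2041]);
  translate([0, 0, 2041]) cube([1144, 197, 60]);
}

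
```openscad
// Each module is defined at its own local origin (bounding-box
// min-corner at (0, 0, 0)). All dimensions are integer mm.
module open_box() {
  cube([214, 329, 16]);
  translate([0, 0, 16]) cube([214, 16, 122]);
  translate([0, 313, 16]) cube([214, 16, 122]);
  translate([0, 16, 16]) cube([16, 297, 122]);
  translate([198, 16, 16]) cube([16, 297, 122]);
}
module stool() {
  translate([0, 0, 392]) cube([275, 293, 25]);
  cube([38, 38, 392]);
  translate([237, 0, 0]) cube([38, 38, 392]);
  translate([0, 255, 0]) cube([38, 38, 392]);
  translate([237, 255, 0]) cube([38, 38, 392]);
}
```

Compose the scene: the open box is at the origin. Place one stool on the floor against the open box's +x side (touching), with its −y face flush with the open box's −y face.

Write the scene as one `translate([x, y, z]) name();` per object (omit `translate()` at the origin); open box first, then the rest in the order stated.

open_box();
translate([214, 0, 0]) stool();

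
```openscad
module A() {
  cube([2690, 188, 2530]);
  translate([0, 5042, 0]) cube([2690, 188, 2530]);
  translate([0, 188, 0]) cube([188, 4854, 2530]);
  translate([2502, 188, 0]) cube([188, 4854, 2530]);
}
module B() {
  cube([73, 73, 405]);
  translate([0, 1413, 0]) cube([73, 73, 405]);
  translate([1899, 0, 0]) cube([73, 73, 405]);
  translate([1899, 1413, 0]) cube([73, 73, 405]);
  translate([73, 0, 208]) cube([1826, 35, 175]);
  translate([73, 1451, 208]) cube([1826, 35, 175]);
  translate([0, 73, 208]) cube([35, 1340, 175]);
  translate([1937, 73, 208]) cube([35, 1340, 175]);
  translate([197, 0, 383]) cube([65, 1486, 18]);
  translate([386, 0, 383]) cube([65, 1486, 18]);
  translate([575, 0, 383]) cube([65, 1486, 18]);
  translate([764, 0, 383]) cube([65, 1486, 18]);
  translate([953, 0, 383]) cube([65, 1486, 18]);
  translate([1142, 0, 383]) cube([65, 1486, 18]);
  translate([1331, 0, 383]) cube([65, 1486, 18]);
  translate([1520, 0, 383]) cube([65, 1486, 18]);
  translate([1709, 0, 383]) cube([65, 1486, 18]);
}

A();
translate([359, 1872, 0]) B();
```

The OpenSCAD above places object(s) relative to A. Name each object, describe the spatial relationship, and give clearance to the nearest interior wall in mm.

Clearances: x = 171, y = 1684; minimum 171 mm.

A is a house frame. B is a bed frame. The bed frame sits inside the house frame, centred. The clearance to the nearest interior wall is 171 mm.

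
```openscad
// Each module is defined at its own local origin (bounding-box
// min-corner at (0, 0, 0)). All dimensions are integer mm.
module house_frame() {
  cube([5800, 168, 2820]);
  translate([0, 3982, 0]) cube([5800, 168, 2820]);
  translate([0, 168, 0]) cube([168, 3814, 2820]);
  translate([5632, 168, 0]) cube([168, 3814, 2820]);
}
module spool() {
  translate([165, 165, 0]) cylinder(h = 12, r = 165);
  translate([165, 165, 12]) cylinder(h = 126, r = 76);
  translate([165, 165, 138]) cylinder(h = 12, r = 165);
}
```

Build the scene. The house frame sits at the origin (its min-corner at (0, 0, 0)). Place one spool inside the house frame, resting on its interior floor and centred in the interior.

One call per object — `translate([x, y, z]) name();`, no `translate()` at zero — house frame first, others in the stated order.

house_frame();
translate([2735, 1910, 0]) spool();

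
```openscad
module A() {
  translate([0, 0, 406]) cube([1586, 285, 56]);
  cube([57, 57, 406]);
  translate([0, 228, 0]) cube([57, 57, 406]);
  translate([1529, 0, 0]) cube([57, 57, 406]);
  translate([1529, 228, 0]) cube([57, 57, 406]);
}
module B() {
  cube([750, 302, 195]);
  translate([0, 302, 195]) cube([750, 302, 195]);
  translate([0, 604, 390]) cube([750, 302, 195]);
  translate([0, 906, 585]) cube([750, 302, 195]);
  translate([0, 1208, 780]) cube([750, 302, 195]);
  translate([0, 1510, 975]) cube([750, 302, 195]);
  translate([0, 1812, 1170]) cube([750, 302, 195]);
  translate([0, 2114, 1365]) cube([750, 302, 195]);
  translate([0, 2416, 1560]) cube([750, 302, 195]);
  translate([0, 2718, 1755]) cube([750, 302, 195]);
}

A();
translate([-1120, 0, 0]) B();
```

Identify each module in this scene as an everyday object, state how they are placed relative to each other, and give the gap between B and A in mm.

A is a bench. B is a staircase. The staircase is on the floor beside the bench on its −x side. The gap between the staircase and the bench is 370 mm.

The staircase's nearest face is 370 mm from the bench's −x face.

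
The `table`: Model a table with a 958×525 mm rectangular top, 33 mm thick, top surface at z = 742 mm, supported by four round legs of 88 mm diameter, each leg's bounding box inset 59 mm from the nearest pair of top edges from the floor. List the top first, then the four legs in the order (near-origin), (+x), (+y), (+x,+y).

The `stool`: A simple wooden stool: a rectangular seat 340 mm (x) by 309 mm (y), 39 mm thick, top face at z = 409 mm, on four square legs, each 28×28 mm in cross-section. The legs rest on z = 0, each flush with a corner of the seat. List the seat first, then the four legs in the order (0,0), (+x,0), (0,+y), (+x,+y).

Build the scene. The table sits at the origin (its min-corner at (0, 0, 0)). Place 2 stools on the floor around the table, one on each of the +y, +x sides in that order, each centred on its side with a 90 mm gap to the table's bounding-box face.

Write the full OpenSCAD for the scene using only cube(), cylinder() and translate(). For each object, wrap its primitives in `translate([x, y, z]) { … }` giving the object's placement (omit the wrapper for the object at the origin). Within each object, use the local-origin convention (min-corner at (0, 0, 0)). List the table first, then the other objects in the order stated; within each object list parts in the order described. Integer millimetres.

translate([0, 0, 709]) cube([958, 525, 33]);
translate([103, 103, 0]) cylinder(h = 709, r = 44);
translate([855, 103, 0]) cylinder(h = 709, r = 44);
translate([103, 422, 0]) cylinder(h = 709, r = 44);
translate([855, 422, 0]) cylinder(h = 709, r = 44);
translate([309, 615, 0]) {
  translate([0, 0, 370]) cube([340, 309, 39]);
  cube([28, 28, 370]);
  translate([312, 0, 0]) cube([28, 28, 370]);
  translate([0, 281, 0]) cube([28, 28, 370]);
  translate([312, 281, 0]) cube([28, 28, 370]);
}
translate([1048, 108, 0]) {
  translate([0, 0, 370]) cube([340, 309, 39]);
  cube([28, 28, 370]);
  translate([312, 0, 0]) cube([28, 28, 370]);
  translate([0, 281, 0]) cube([28, 28, 370]);
  translate([312, 281, 0]) cube([28, 28, 370]);
}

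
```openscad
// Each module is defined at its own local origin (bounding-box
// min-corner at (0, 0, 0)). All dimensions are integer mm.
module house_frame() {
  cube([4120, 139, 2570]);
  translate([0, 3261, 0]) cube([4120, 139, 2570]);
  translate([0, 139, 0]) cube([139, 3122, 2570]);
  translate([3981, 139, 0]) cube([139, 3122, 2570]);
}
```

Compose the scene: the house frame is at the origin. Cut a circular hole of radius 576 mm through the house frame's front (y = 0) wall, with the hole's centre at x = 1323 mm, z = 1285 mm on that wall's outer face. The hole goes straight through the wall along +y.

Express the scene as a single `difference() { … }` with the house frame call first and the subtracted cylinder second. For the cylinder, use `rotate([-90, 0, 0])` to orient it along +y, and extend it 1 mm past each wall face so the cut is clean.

difference() {
  house_frame();
  translate([1323, -1, 1285]) rotate([-90, 0, 0]) cylinder(h = 141, r = 576);
}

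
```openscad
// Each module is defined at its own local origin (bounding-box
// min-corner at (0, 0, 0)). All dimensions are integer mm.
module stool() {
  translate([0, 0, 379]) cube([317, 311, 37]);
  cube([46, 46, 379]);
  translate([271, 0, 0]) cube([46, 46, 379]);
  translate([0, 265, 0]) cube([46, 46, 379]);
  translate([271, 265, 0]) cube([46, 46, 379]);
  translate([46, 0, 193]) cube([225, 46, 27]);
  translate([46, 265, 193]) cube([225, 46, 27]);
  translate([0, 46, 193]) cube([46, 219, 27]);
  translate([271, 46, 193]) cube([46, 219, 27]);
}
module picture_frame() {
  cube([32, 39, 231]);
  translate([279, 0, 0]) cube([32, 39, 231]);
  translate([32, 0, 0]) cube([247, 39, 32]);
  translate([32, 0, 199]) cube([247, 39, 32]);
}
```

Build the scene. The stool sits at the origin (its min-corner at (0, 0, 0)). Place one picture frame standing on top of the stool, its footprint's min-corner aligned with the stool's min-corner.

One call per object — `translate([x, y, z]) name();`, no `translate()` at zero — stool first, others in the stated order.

stool();
translate([0, 0, 416]) picture_frame();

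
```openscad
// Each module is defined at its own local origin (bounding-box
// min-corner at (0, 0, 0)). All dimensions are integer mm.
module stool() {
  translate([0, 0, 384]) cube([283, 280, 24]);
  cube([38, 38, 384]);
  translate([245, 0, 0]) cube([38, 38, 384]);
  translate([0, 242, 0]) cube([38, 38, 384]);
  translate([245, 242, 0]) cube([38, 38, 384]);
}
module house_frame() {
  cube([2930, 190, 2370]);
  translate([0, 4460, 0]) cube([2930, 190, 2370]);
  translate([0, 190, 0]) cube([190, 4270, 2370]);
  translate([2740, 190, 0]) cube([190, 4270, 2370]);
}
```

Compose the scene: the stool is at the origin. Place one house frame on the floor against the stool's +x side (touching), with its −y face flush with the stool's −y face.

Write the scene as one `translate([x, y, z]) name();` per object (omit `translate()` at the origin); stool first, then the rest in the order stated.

stool();
translate([283, 0, 0]) house_frame();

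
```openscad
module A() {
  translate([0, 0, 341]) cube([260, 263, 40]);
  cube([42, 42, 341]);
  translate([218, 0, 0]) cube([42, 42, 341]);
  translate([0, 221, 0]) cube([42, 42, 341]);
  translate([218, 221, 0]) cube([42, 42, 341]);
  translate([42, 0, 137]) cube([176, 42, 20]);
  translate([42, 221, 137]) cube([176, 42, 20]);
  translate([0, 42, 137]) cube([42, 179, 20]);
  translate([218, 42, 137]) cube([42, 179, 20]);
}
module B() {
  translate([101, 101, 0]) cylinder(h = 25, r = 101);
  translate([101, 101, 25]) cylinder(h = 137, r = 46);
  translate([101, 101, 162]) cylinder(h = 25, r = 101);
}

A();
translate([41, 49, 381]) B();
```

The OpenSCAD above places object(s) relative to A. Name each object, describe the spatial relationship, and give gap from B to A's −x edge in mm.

The spool's min-x is at 41; the stool's min-x is 0; gap = 41 mm.

A is a stool. B is a spool. The spool is on top of the stool. The gap from the spool to the stool's −x edge is 41 mm.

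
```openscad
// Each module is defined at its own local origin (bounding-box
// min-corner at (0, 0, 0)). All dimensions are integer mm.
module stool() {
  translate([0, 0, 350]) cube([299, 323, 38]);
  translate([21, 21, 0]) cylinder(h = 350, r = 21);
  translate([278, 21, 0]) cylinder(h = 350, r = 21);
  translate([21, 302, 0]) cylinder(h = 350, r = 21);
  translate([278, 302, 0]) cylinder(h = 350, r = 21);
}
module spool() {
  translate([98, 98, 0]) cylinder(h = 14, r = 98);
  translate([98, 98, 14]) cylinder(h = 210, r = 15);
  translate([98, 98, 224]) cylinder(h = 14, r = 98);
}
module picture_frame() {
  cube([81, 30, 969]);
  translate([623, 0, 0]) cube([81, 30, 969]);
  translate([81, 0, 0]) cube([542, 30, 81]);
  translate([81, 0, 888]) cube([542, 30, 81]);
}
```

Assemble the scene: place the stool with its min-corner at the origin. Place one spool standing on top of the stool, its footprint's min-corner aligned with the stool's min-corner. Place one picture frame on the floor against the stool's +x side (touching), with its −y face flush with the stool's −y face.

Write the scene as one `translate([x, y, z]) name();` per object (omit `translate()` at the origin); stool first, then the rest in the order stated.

stool();
translate([0, 0, 388]) spool();
translate([299, 0, 0]) picture_frame();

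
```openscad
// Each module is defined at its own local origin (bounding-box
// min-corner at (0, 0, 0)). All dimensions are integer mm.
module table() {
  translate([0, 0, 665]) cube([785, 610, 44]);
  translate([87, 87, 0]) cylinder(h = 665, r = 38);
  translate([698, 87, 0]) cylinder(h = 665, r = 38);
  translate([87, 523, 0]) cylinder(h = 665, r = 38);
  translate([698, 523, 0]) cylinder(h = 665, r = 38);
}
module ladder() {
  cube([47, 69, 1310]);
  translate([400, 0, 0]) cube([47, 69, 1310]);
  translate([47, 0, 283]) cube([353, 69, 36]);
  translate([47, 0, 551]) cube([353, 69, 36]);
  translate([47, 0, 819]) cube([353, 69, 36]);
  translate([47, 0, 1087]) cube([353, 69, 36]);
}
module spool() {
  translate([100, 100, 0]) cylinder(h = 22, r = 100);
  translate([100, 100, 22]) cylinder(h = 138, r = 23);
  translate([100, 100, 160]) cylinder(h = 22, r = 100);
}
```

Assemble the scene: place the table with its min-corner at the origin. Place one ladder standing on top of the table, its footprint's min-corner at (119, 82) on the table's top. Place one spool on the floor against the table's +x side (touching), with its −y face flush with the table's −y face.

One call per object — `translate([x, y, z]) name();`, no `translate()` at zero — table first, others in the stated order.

table();
translate([119, 82, 709]) ladder();
translate([785, 0, 0]) spool();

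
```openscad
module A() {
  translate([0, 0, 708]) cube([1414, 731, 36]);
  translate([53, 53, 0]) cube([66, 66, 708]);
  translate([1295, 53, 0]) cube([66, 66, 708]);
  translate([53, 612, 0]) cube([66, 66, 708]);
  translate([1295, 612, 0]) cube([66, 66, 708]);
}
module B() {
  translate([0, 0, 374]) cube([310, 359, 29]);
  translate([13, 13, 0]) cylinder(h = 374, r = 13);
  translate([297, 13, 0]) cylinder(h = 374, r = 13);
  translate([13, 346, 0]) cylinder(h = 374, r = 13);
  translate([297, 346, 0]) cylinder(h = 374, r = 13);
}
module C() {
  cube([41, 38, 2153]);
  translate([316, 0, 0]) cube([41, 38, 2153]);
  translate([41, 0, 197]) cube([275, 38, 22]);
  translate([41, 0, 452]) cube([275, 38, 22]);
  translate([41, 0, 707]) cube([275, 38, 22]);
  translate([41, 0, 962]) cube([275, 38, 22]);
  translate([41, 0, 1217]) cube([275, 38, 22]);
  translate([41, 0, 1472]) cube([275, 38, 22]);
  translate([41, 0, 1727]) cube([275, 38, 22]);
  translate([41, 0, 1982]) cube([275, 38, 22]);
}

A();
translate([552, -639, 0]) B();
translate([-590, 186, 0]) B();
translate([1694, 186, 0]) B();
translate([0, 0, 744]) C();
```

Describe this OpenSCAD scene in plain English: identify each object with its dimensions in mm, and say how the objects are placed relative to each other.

A is a table with a 1414×731 mm rectangular top, 36 mm thick, top surface at z = 744 mm, supported by four 66×66 mm square legs, each inset 53 mm from the nearest pair of top edges, running from the floor.

B is a simple wooden stool: a rectangular seat 310 mm (x) by 359 mm (y), 29 mm thick, top face at z = 403 mm, on four round legs, each 26 mm in diameter. The legs rest on z = 0, each leg's axis is inset half a diameter from the nearest pair of seat edges (so the leg's bounding box is flush with the corner).

C is a straight ladder. Two 41×38 mm vertical rails, 2153 mm tall, stand 357 mm apart (outside-to-outside) with their front faces coplanar on the −y side. 8 rungs, each 38 mm deep and 22 mm tall, span between the inner faces of the rails, front faces flush with the rails. The lowest rung's underside is at z = 197 mm and rungs are spaced 255 mm apart (underside to underside).

Three stools sit around the table at the −y, −x, +x sides. The ladder is on top of the table.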